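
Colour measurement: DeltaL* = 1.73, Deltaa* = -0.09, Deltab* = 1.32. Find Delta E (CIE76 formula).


Formula: Delta E = sqrt(dL*^2 + da*^2 + db*^2)
Step 1: dL*^2 = 1.73^2 = 2.9929
Step 2: da*^2 = (-0.09)^2 = 0.0081
Step 3: db*^2 = 1.32^2 = 1.7424
Step 4: Sum = 2.9929 + 0.0081 + 1.7424 = 4.7434
Step 5: Delta E = sqrt(4.7434) = 2.18

2.18 Delta E


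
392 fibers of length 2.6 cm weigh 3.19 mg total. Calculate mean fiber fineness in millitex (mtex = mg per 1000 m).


Formula: fineness (mtex) = mass (mg) / total length (km) = (mass_mg / total_length_m) * 1000
Step 1: Convert fiber length: 2.6 cm = 0.026 m
Step 2: Total fiber length = 392 * 0.026 = 10.192 m
Step 3: Linear density = 3.19 mg / 10.192 m = 0.3130 mg/m
Step 4: fineness = 0.3130 * 1000 = 313.0 mtex

313.0 mtex


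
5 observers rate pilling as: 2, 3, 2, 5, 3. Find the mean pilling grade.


Formula: Mean = sum / count
Sum = 2 + 3 + 2 + 5 + 3 = 15
Mean = 15 / 5 = 3.0

3.0


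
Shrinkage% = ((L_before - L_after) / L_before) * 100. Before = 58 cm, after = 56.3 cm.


Formula: Shrinkage% = ((L_before - L_after) / L_before) * 100
Step 1: Shrinkage = 58 - 56.3 = 1.7 cm
Step 2: Shrinkage% = (1.7 / 58) * 100
Step 3: Shrinkage% = 0.02931 * 100 = 2.931% ≈ 2.9%

2.9%


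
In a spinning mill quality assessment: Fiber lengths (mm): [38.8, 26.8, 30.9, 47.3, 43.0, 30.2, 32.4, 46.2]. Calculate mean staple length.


Formula: Mean = sum of lengths / count
Sum = 38.8 + 26.8 + 30.9 + 47.3 + 43.0 + 30.2 + 32.4 + 46.2
Sum = 295.6 mm
Mean = 295.6 / 8 = 36.95 mm

36.95 mm


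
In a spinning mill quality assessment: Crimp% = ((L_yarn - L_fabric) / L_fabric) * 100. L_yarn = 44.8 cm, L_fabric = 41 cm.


Formula: Crimp% = ((L_yarn - L_fabric) / L_fabric) * 100
Step 1: Extension = 44.8 - 41 = 3.8 cm
Step 2: Crimp% = (3.8 / 41) * 100
Step 3: Crimp% = 0.092683 * 100 = 9.2683% ≈ 9.3%

9.3%


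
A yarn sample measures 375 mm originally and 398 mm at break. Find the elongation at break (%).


Formula: Elongation (%) = ((L_break - L0) / L0) * 100
Step 1: Extension = 398 - 375 = 23 mm
Step 2: Elongation = (23 / 375) * 100
Step 3: Elongation = 0.061333 * 100 = 6.1333% ≈ 6.1%

6.1%


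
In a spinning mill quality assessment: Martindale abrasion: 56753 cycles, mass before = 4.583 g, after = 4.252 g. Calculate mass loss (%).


Formula: Mass loss% = ((m_before - m_after) / m_before) * 100
Step 1: Mass loss = 4.583 - 4.252 = 0.331 g
Step 2: Ratio = 0.331 / 4.583 = 0.0722234
Step 3: Mass loss% = 0.0722234 * 100 = 7.22234% ≈ 7.22%

7.22%


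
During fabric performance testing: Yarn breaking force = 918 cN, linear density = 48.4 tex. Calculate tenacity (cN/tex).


Formula: Tenacity = Breaking force / Linear density
Tenacity = 918 cN / 48.4 tex
Tenacity = 18.97 cN/tex

18.97 cN/tex


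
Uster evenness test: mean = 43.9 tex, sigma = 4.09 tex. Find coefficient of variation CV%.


Formula: CV% = (standard deviation / mean) * 100
Step 1: Ratio = 4.09 / 43.9 = 0.093166
Step 2: CV% = 0.093166 * 100 = 9.3166% ≈ 9.3%

9.3%


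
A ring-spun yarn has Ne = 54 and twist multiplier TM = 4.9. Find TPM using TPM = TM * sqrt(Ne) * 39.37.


Formula: TPM = TM * sqrt(Ne) * 39.37
Step 1: sqrt(Ne) = sqrt(54) = 7.3485
Step 2: TM * sqrt(Ne) = 4.9 * 7.3485 = 36.0077
Step 3: TPM = 36.0077 * 39.37 = 1418 twists/m

1418 twists/m


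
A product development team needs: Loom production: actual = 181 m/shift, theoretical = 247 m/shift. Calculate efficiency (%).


Formula: Efficiency% = (Actual output / Theoretical output) * 100
Efficiency% = (181 / 247) * 100
Efficiency% = 0.732794 * 100 = 73.2794% ≈ 73.3%

73.3%


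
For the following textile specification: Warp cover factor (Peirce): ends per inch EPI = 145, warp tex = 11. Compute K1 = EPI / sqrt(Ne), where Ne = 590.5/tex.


Formula: K1 = EPI / sqrt(Ne), with Ne = 590.5 / tex_warp
Step 1: Ne = 590.5 / 11 = 53.682
Step 2: sqrt(Ne) = sqrt(53.682) = 7.3268
Step 3: K1 = 145 / 7.3268 = 19.8

19.8


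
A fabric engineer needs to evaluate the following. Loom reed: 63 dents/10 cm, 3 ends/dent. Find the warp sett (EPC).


Formula: EPC = (dents per 10 cm * ends per dent) / 10
Step 1: Total ends per 10 cm = 63 * 3 = 189
Step 2: EPC = 189 / 10 = 18.9 ends/cm

18.9 ends/cm


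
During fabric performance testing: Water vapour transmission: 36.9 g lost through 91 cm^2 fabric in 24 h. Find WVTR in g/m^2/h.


Formula: WVTR = mass_loss / (area * time)
Step 1: Convert area: 91 cm^2 = 0.0091 m^2
Step 2: WVTR = 36.9 g / (0.0091 m^2 * 24 h)
Step 3: WVTR = 36.9 / 0.2184 = 169.0 g/m^2/h

169.0 g/m^2/h


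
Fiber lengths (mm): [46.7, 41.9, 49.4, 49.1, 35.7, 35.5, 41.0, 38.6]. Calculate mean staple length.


Formula: Mean = sum of lengths / count
Sum = 46.7 + 41.9 + 49.4 + 49.1 + 35.7 + 35.5 + 41.0 + 38.6
Sum = 337.9 mm
Mean = 337.9 / 8 = 42.24 mm

42.24 mm


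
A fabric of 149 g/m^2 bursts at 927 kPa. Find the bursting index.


Formula: Bursting Index = Bursting Strength / Fabric GSM
BI = 927 kPa / 149 g/m^2
BI = 6.221 kPa/(g/m^2)

6.221 kPa/(g/m^2)


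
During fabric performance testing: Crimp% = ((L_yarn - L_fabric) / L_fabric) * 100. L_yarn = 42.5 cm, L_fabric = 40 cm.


Formula: Crimp% = ((L_yarn - L_fabric) / L_fabric) * 100
Step 1: Extension = 42.5 - 40 = 2.5 cm
Step 2: Crimp% = (2.5 / 40) * 100
Step 3: Crimp% = 0.0625 * 100 = 6.25% ≈ 6.3%

6.3%


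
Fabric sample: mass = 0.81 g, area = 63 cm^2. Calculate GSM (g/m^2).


Formula: GSM = mass_g / area_m2
Step 1: Convert area: 63 cm^2 = 63 / 10000 = 0.0063 m^2
Step 2: GSM = 0.81 g / 0.0063 m^2 = 128.6 g/m^2

128.6 g/m^2


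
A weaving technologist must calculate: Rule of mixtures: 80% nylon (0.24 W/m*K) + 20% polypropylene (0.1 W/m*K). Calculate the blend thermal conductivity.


Formula: Blend property = (fraction_A * property_A) + (fraction_B * property_B)
Step 1: Contribution A = 80/100 * 0.24 W/m*K = 0.192 W/m*K
Step 2: Contribution B = 20/100 * 0.1 W/m*K = 0.02 W/m*K
Step 3: Blend thermal conductivity = 0.192 + 0.02 = 0.212 W/m*K

0.212 W/m*K


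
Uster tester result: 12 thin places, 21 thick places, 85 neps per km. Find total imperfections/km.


Formula: Total = thin places + thick places + neps
Total = 12 + 21 + 85
Total = 118 imperfections/km

118 imperfections/km


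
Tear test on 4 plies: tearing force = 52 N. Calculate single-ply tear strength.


Formula: Per-ply strength = Total force / Number of plies
Per-ply = 52 N / 4
Per-ply = 13 N

13 N


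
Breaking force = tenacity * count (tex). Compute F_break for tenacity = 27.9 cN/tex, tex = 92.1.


Formula: Breaking force = Tenacity * Linear density
F = 27.9 cN/tex * 92.1 tex
F = 2569.59 cN

2569.59 cN


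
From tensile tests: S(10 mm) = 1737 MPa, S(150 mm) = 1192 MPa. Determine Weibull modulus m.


Formula: m = ln(L1/L2) / ln(S2/S1)
Step 1: ln(L1/L2) = ln(10/150) = -2.70805
Step 2: S2/S1 = 1192/1737 = 0.68624
Step 3: ln(S2/S1) = ln(0.68624) = -0.37653
Step 4: m = -2.70805 / -0.37653 = 7.19

7.19 (Weibull m)


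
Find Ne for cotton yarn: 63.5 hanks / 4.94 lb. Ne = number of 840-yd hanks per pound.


Formula: Ne = hanks / mass_lb
Substituting: Ne = 63.5 / 4.94
Ne = 12.9

12.9 Ne


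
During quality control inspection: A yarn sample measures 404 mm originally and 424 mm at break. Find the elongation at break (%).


Formula: Elongation (%) = ((L_break - L0) / L0) * 100
Step 1: Extension = 424 - 404 = 20 mm
Step 2: Elongation = (20 / 404) * 100
Step 3: Elongation = 0.049505 * 100 = 4.9505% ≈ 5.0%

5.0%


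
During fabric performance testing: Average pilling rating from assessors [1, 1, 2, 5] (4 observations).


Formula: Mean = sum / count
Sum = 1 + 1 + 2 + 5 = 9
Mean = 9 / 4 = 2.3

2.3


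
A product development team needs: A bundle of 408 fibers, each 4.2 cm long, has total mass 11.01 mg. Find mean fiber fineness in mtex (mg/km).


Formula: fineness (mtex) = mass (mg) / total length (km) = (mass_mg / total_length_m) * 1000
Step 1: Convert fiber length: 4.2 cm = 0.042 m
Step 2: Total fiber length = 408 * 0.042 = 17.136 m
Step 3: Linear density = 11.01 mg / 17.136 m = 0.6425 mg/m
Step 4: fineness = 0.6425 * 1000 = 642.5 mtex

642.5 mtex


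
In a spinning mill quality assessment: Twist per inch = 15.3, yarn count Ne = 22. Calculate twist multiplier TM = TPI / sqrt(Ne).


Formula: TM = TPI / sqrt(Ne)
Step 1: sqrt(Ne) = sqrt(22) = 4.6904
Step 2: TM = 15.3 / 4.6904 = 3.26

3.26 TM


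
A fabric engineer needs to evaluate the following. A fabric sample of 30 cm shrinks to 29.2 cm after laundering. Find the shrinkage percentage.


Formula: Shrinkage% = ((L_before - L_after) / L_before) * 100
Step 1: Shrinkage = 30 - 29.2 = 0.8 cm
Step 2: Shrinkage% = (0.8 / 30) * 100
Step 3: Shrinkage% = 0.026667 * 100 = 2.6667% ≈ 2.7%

2.7%


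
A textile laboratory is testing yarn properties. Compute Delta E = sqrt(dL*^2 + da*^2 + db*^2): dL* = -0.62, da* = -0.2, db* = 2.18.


Formula: Delta E = sqrt(dL*^2 + da*^2 + db*^2)
Step 1: dL*^2 = (-0.62)^2 = 0.3844
Step 2: da*^2 = (-0.2)^2 = 0.04
Step 3: db*^2 = 2.18^2 = 4.7524
Step 4: Sum = 0.3844 + 0.04 + 4.7524 = 5.1768
Step 5: Delta E = sqrt(5.1768) = 2.28

2.28 Delta E


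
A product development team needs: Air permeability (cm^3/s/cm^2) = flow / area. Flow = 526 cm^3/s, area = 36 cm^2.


Formula: Air Permeability = Airflow / Test Area
AP = 526 cm^3/s / 36 cm^2
AP = 14.6 cm^3/s/cm^2

14.6 cm^3/s/cm^2


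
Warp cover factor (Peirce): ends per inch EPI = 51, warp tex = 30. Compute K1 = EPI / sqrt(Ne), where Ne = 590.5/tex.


Formula: K1 = EPI / sqrt(Ne), with Ne = 590.5 / tex_warp
Step 1: Ne = 590.5 / 30 = 19.683
Step 2: sqrt(Ne) = sqrt(19.683) = 4.4366
Step 3: K1 = 51 / 4.4366 = 11.5

11.5


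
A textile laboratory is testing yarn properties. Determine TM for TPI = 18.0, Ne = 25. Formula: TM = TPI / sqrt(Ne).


Formula: TM = TPI / sqrt(Ne)
Step 1: sqrt(Ne) = sqrt(25) = 5
Step 2: TM = 18.0 / 5 = 3.60

3.60 TM


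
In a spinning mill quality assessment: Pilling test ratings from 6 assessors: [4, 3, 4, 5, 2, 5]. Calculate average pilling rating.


Formula: Mean = sum / count
Sum = 4 + 3 + 4 + 5 + 2 + 5 = 23
Mean = 23 / 6 = 3.8

3.8


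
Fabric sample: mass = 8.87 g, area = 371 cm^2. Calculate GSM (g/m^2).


Formula: GSM = mass_g / area_m2
Step 1: Convert area: 371 cm^2 = 371 / 10000 = 0.0371 m^2
Step 2: GSM = 8.87 g / 0.0371 m^2 = 239.1 g/m^2

239.1 g/m^2


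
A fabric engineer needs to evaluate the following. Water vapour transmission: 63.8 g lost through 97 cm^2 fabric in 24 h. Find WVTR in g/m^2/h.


Formula: WVTR = mass_loss / (area * time)
Step 1: Convert area: 97 cm^2 = 0.0097 m^2
Step 2: WVTR = 63.8 g / (0.0097 m^2 * 24 h)
Step 3: WVTR = 63.8 / 0.2328 = 274.1 g/m^2/h

274.1 g/m^2/h


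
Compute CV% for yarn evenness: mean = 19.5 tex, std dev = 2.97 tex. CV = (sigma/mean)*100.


Formula: CV% = (standard deviation / mean) * 100
Step 1: Ratio = 2.97 / 19.5 = 0.152308
Step 2: CV% = 0.152308 * 100 = 15.2308% ≈ 15.2%

15.2%


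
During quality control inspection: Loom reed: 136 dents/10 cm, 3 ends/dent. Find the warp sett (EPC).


Formula: EPC = (dents per 10 cm * ends per dent) / 10
Step 1: Total ends per 10 cm = 136 * 3 = 408
Step 2: EPC = 408 / 10 = 40.8 ends/cm

40.8 ends/cm


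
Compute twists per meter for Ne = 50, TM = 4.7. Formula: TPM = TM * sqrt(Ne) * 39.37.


Formula: TPM = TM * sqrt(Ne) * 39.37
Step 1: sqrt(Ne) = sqrt(50) = 7.0711
Step 2: TM * sqrt(Ne) = 4.7 * 7.0711 = 33.2342
Step 3: TPM = 33.2342 * 39.37 = 1308 twists/m

1308 twists/m


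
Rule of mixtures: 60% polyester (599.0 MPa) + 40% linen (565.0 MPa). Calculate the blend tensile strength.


Formula: Blend property = (fraction_A * property_A) + (fraction_B * property_B)
Step 1: Contribution A = 60/100 * 599.0 MPa = 359.4 MPa
Step 2: Contribution B = 40/100 * 565.0 MPa = 226.0 MPa
Step 3: Blend tensile strength = 359.4 + 226.0 = 585.4 MPa

585.4 MPa


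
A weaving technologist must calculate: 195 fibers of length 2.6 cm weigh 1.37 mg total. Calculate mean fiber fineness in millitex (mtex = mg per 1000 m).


Formula: fineness (mtex) = mass (mg) / total length (km) = (mass_mg / total_length_m) * 1000
Step 1: Convert fiber length: 2.6 cm = 0.026 m
Step 2: Total fiber length = 195 * 0.026 = 5.07 m
Step 3: Linear density = 1.37 mg / 5.07 m = 0.2702 mg/m
Step 4: fineness = 0.2702 * 1000 = 270.2 mtex

270.2 mtex


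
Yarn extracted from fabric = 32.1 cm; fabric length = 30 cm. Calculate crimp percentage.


Formula: Crimp% = ((L_yarn - L_fabric) / L_fabric) * 100
Step 1: Extension = 32.1 - 30 = 2.1 cm
Step 2: Crimp% = (2.1 / 30) * 100
Step 3: Crimp% = 0.07 * 100 = 7.0%

7.0%


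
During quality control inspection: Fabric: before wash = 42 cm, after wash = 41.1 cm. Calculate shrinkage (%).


Formula: Shrinkage% = ((L_before - L_after) / L_before) * 100
Step 1: Shrinkage = 42 - 41.1 = 0.9 cm
Step 2: Shrinkage% = (0.9 / 42) * 100
Step 3: Shrinkage% = 0.021429 * 100 = 2.1429% ≈ 2.1%

2.1%


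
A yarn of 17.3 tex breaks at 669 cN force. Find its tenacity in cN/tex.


Formula: Tenacity = Breaking force / Linear density
Tenacity = 669 cN / 17.3 tex
Tenacity = 38.67 cN/tex

38.67 cN/tex


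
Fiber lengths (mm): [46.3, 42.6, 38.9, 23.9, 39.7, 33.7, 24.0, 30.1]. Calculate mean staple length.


Formula: Mean = sum of lengths / count
Sum = 46.3 + 42.6 + 38.9 + 23.9 + 39.7 + 33.7 + 24.0 + 30.1
Sum = 279.2 mm
Mean = 279.2 / 8 = 34.90 mm

34.90 mm


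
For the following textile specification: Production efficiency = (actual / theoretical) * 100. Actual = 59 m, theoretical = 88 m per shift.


Formula: Efficiency% = (Actual output / Theoretical output) * 100
Efficiency% = (59 / 88) * 100
Efficiency% = 0.670455 * 100 = 67.0455% ≈ 67.0%

67.0%


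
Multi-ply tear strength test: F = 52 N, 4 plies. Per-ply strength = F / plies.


Formula: Per-ply strength = Total force / Number of plies
Per-ply = 52 N / 4
Per-ply = 13 N

13 N


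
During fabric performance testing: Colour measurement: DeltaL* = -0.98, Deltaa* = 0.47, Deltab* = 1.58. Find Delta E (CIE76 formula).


Formula: Delta E = sqrt(dL*^2 + da*^2 + db*^2)
Step 1: dL*^2 = (-0.98)^2 = 0.9604
Step 2: da*^2 = 0.47^2 = 0.2209
Step 3: db*^2 = 1.58^2 = 2.4964
Step 4: Sum = 0.9604 + 0.2209 + 2.4964 = 3.6777
Step 5: Delta E = sqrt(3.6777) = 1.92

1.92 Delta E


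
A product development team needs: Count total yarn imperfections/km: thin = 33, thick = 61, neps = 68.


Formula: Total = thin places + thick places + neps
Total = 33 + 61 + 68
Total = 162 imperfections/km

162 imperfections/km


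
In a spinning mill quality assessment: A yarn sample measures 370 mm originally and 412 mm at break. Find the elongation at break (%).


Formula: Elongation (%) = ((L_break - L0) / L0) * 100
Step 1: Extension = 412 - 370 = 42 mm
Step 2: Elongation = (42 / 370) * 100
Step 3: Elongation = 0.113514 * 100 = 11.3514% ≈ 11.4%

11.4%


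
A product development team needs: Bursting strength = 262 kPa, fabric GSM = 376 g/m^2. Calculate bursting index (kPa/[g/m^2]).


Formula: Bursting Index = Bursting Strength / Fabric GSM
BI = 262 kPa / 376 g/m^2
BI = 0.697 kPa/(g/m^2)

0.697 kPa/(g/m^2)


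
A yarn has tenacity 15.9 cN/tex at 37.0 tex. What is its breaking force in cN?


Formula: Breaking force = Tenacity * Linear density
F = 15.9 cN/tex * 37.0 tex
F = 588.30 cN

588.30 cN


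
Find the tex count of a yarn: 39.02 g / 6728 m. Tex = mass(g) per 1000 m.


Formula: Tex = (mass_g / length_m) * 1000
Substituting: Tex = (39.02 / 6728) * 1000
Intermediate: 39.02 / 6728 = 0.00579964 g/m
Tex = 0.00579964 * 1000 = 5.80 tex

5.80 tex


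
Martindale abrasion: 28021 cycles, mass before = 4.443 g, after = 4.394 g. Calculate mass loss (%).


Formula: Mass loss% = ((m_before - m_after) / m_before) * 100
Step 1: Mass loss = 4.443 - 4.394 = 0.049 g
Step 2: Ratio = 0.049 / 4.443 = 0.0110286
Step 3: Mass loss% = 0.0110286 * 100 = 1.10286% ≈ 1.10%

1.10%


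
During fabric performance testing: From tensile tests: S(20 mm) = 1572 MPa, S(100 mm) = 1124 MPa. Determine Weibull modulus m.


Formula: m = ln(L1/L2) / ln(S2/S1)
Step 1: ln(L1/L2) = ln(20/100) = -1.60944
Step 2: S2/S1 = 1124/1572 = 0.71501
Step 3: ln(S2/S1) = ln(0.71501) = -0.33546
Step 4: m = -1.60944 / -0.33546 = 4.80

4.80 (Weibull m)


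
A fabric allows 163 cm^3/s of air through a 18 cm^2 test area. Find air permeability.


Formula: Air Permeability = Airflow / Test Area
AP = 163 cm^3/s / 18 cm^2
AP = 9.1 cm^3/s/cm^2

9.1 cm^3/s/cm^2


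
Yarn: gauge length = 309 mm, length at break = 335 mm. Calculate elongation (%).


Formula: Elongation (%) = ((L_break - L0) / L0) * 100
Step 1: Extension = 335 - 309 = 26 mm
Step 2: Elongation = (26 / 309) * 100
Step 3: Elongation = 0.084142 * 100 = 8.4142% ≈ 8.4%

8.4%


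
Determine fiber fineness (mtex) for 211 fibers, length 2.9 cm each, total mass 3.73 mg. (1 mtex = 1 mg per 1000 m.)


Formula: fineness (mtex) = mass (mg) / total length (km) = (mass_mg / total_length_m) * 1000
Step 1: Convert fiber length: 2.9 cm = 0.029 m
Step 2: Total fiber length = 211 * 0.029 = 6.119 m
Step 3: Linear density = 3.73 mg / 6.119 m = 0.6096 mg/m
Step 4: fineness = 0.6096 * 1000 = 609.6 mtex

609.6 mtex


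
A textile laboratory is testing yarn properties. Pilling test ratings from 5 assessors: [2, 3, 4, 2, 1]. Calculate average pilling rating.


Formula: Mean = sum / count
Sum = 2 + 3 + 4 + 2 + 1 = 12
Mean = 12 / 5 = 2.4

2.4


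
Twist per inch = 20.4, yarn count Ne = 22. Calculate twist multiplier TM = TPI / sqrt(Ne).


Formula: TM = TPI / sqrt(Ne)
Step 1: sqrt(Ne) = sqrt(22) = 4.6904
Step 2: TM = 20.4 / 4.6904 = 4.35

4.35 TM


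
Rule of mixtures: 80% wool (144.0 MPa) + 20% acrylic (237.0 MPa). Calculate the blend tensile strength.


Formula: Blend property = (fraction_A * property_A) + (fraction_B * property_B)
Step 1: Contribution A = 80/100 * 144.0 MPa = 115.2 MPa
Step 2: Contribution B = 20/100 * 237.0 MPa = 47.4 MPa
Step 3: Blend tensile strength = 115.2 + 47.4 = 162.6 MPa

162.6 MPa


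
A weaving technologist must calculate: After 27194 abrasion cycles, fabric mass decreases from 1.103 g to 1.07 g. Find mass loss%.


Formula: Mass loss% = ((m_before - m_after) / m_before) * 100
Step 1: Mass loss = 1.103 - 1.07 = 0.033 g
Step 2: Ratio = 0.033 / 1.103 = 0.0299184
Step 3: Mass loss% = 0.0299184 * 100 = 2.99184% ≈ 2.99%

2.99%


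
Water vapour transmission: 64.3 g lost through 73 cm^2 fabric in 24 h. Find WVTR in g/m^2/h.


Formula: WVTR = mass_loss / (area * time)
Step 1: Convert area: 73 cm^2 = 0.0073 m^2
Step 2: WVTR = 64.3 g / (0.0073 m^2 * 24 h)
Step 3: WVTR = 64.3 / 0.1752 = 367.0 g/m^2/h

367.0 g/m^2/h


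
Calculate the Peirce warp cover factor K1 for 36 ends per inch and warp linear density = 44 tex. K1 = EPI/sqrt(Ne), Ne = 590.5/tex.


Formula: K1 = EPI / sqrt(Ne), with Ne = 590.5 / tex_warp
Step 1: Ne = 590.5 / 44 = 13.42
Step 2: sqrt(Ne) = sqrt(13.42) = 3.6633
Step 3: K1 = 36 / 3.6633 = 9.8

9.8


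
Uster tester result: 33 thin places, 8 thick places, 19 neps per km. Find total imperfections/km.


Formula: Total = thin places + thick places + neps
Total = 33 + 8 + 19
Total = 60 imperfections/km

60 imperfections/km


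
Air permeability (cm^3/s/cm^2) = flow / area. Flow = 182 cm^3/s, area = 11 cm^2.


Formula: Air Permeability = Airflow / Test Area
AP = 182 cm^3/s / 11 cm^2
AP = 16.5 cm^3/s/cm^2

16.5 cm^3/s/cm^2


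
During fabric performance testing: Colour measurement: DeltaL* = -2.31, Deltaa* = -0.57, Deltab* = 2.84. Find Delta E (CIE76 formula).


Formula: Delta E = sqrt(dL*^2 + da*^2 + db*^2)
Step 1: dL*^2 = (-2.31)^2 = 5.3361
Step 2: da*^2 = (-0.57)^2 = 0.3249
Step 3: db*^2 = 2.84^2 = 8.0656
Step 4: Sum = 5.3361 + 0.3249 + 8.0656 = 13.7266
Step 5: Delta E = sqrt(13.7266) = 3.7

3.7 Delta E


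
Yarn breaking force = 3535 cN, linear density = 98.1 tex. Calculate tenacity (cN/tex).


Formula: Tenacity = Breaking force / Linear density
Tenacity = 3535 cN / 98.1 tex
Tenacity = 36.03 cN/tex

36.03 cN/tex


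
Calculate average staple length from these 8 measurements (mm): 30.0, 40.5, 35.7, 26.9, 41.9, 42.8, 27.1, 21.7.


Formula: Mean = sum of lengths / count
Sum = 30.0 + 40.5 + 35.7 + 26.9 + 41.9 + 42.8 + 27.1 + 21.7
Sum = 266.6 mm
Mean = 266.6 / 8 = 33.33 mm

33.33 mm


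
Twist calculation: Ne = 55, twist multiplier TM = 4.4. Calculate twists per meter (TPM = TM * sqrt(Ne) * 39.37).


Formula: TPM = TM * sqrt(Ne) * 39.37
Step 1: sqrt(Ne) = sqrt(55) = 7.4162
Step 2: TM * sqrt(Ne) = 4.4 * 7.4162 = 32.6313
Step 3: TPM = 32.6313 * 39.37 = 1285 twists/m

1285 twists/m


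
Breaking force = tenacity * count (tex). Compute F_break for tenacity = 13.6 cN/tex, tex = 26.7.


Formula: Breaking force = Tenacity * Linear density
F = 13.6 cN/tex * 26.7 tex
F = 363.12 cN

363.12 cN


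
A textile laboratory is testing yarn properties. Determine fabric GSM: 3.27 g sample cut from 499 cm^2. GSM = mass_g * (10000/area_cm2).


Formula: GSM = mass_g / area_m2
Step 1: Convert area: 499 cm^2 = 499 / 10000 = 0.0499 m^2
Step 2: GSM = 3.27 g / 0.0499 m^2 = 65.5 g/m^2

65.5 g/m^2


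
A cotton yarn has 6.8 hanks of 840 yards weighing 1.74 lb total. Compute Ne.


Formula: Ne = hanks / mass_lb
Substituting: Ne = 6.8 / 1.74
Ne = 3.9

3.9 Ne


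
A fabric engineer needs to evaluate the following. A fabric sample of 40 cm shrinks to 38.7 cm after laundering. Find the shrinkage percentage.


Formula: Shrinkage% = ((L_before - L_after) / L_before) * 100
Step 1: Shrinkage = 40 - 38.7 = 1.3 cm
Step 2: Shrinkage% = (1.3 / 40) * 100
Step 3: Shrinkage% = 0.0325 * 100 = 3.25% ≈ 3.3%

3.3%


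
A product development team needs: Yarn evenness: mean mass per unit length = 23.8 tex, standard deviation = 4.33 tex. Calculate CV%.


Formula: CV% = (standard deviation / mean) * 100
Step 1: Ratio = 4.33 / 23.8 = 0.181933
Step 2: CV% = 0.181933 * 100 = 18.1933% ≈ 18.2%

18.2%


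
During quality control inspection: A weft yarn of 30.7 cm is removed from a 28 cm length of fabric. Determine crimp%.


Formula: Crimp% = ((L_yarn - L_fabric) / L_fabric) * 100
Step 1: Extension = 30.7 - 28 = 2.7 cm
Step 2: Crimp% = (2.7 / 28) * 100
Step 3: Crimp% = 0.096429 * 100 = 9.6429% ≈ 9.6%

9.6%


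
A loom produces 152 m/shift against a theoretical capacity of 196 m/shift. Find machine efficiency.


Formula: Efficiency% = (Actual output / Theoretical output) * 100
Efficiency% = (152 / 196) * 100
Efficiency% = 0.77551 * 100 = 77.551% ≈ 77.6%

77.6%


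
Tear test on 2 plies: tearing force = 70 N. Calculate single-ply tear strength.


Formula: Per-ply strength = Total force / Number of plies
Per-ply = 70 N / 2
Per-ply = 35 N

35 N


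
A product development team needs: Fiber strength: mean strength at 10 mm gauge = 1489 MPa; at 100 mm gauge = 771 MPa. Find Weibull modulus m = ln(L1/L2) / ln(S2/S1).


Formula: m = ln(L1/L2) / ln(S2/S1)
Step 1: ln(L1/L2) = ln(10/100) = -2.30259
Step 2: S2/S1 = 771/1489 = 0.5178
Step 3: ln(S2/S1) = ln(0.5178) = -0.65817
Step 4: m = -2.30259 / -0.65817 = 3.50

3.50 (Weibull m)


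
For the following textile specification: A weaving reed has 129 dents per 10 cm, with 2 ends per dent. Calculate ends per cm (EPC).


Formula: EPC = (dents per 10 cm * ends per dent) / 10
Step 1: Total ends per 10 cm = 129 * 2 = 258
Step 2: EPC = 258 / 10 = 25.8 ends/cm

25.8 ends/cm


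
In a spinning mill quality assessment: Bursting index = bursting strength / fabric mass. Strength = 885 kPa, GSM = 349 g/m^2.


Formula: Bursting Index = Bursting Strength / Fabric GSM
BI = 885 kPa / 349 g/m^2
BI = 2.536 kPa/(g/m^2)

2.536 kPa/(g/m^2)


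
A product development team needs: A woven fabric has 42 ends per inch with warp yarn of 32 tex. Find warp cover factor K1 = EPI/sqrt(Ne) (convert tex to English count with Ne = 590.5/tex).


Formula: K1 = EPI / sqrt(Ne), with Ne = 590.5 / tex_warp
Step 1: Ne = 590.5 / 32 = 18.453
Step 2: sqrt(Ne) = sqrt(18.453) = 4.2957
Step 3: K1 = 42 / 4.2957 = 9.8

9.8


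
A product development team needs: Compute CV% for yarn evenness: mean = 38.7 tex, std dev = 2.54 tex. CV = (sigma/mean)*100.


Formula: CV% = (standard deviation / mean) * 100
Step 1: Ratio = 2.54 / 38.7 = 0.065633
Step 2: CV% = 0.065633 * 100 = 6.5633% ≈ 6.6%

6.6%


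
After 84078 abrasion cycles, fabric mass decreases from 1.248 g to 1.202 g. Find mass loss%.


Formula: Mass loss% = ((m_before - m_after) / m_before) * 100
Step 1: Mass loss = 1.248 - 1.202 = 0.046 g
Step 2: Ratio = 0.046 / 1.248 = 0.036859
Step 3: Mass loss% = 0.036859 * 100 = 3.6859% ≈ 3.69%

3.69%


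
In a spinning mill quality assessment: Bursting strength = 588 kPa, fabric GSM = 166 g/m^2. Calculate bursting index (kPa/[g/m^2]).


Formula: Bursting Index = Bursting Strength / Fabric GSM
BI = 588 kPa / 166 g/m^2
BI = 3.542 kPa/(g/m^2)

3.542 kPa/(g/m^2)


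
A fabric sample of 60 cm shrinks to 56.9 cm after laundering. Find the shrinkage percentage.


Formula: Shrinkage% = ((L_before - L_after) / L_before) * 100
Step 1: Shrinkage = 60 - 56.9 = 3.1 cm
Step 2: Shrinkage% = (3.1 / 60) * 100
Step 3: Shrinkage% = 0.051667 * 100 = 5.1667% ≈ 5.2%

5.2%


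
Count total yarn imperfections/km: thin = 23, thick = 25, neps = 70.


Formula: Total = thin places + thick places + neps
Total = 23 + 25 + 70
Total = 118 imperfections/km

118 imperfections/km


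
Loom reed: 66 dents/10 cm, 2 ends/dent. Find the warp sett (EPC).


Formula: EPC = (dents per 10 cm * ends per dent) / 10
Step 1: Total ends per 10 cm = 66 * 2 = 132
Step 2: EPC = 132 / 10 = 13.2 ends/cm

13.2 ends/cm


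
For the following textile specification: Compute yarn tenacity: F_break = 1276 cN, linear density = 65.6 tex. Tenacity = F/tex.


Formula: Tenacity = Breaking force / Linear density
Tenacity = 1276 cN / 65.6 tex
Tenacity = 19.45 cN/tex

19.45 cN/tex


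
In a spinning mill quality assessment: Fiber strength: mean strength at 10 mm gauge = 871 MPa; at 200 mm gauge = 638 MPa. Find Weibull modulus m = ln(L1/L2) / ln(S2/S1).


Formula: m = ln(L1/L2) / ln(S2/S1)
Step 1: ln(L1/L2) = ln(10/200) = -2.99573
Step 2: S2/S1 = 638/871 = 0.73249
Step 3: ln(S2/S1) = ln(0.73249) = -0.31131
Step 4: m = -2.99573 / -0.31131 = 9.62

9.62 (Weibull m)


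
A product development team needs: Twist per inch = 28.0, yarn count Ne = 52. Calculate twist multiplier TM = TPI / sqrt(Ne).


Formula: TM = TPI / sqrt(Ne)
Step 1: sqrt(Ne) = sqrt(52) = 7.2111
Step 2: TM = 28.0 / 7.2111 = 3.88

3.88 TM


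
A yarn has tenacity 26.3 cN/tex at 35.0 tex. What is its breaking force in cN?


Formula: Breaking force = Tenacity * Linear density
F = 26.3 cN/tex * 35.0 tex
F = 920.50 cN

920.50 cN


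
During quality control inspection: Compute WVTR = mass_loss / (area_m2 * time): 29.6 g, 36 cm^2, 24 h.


Formula: WVTR = mass_loss / (area * time)
Step 1: Convert area: 36 cm^2 = 0.0036 m^2
Step 2: WVTR = 29.6 g / (0.0036 m^2 * 24 h)
Step 3: WVTR = 29.6 / 0.0864 = 342.6 g/m^2/h

342.6 g/m^2/h


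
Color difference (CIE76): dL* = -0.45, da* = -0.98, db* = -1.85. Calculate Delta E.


Formula: Delta E = sqrt(dL*^2 + da*^2 + db*^2)
Step 1: dL*^2 = (-0.45)^2 = 0.2025
Step 2: da*^2 = (-0.98)^2 = 0.9604
Step 3: db*^2 = (-1.85)^2 = 3.4225
Step 4: Sum = 0.2025 + 0.9604 + 3.4225 = 4.5854
Step 5: Delta E = sqrt(4.5854) = 2.14

2.14 Delta E


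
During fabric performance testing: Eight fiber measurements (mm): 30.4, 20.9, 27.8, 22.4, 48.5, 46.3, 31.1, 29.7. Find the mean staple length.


Formula: Mean = sum of lengths / count
Sum = 30.4 + 20.9 + 27.8 + 22.4 + 48.5 + 46.3 + 31.1 + 29.7
Sum = 257.1 mm
Mean = 257.1 / 8 = 32.14 mm

32.14 mm


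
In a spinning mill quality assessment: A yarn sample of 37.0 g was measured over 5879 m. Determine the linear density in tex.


Formula: Tex = (mass_g / length_m) * 1000
Substituting: Tex = (37.0 / 5879) * 1000
Intermediate: 37.0 / 5879 = 0.00629359 g/m
Tex = 0.00629359 * 1000 = 6.29 tex

6.29 tex


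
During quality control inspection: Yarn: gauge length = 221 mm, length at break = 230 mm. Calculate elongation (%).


Formula: Elongation (%) = ((L_break - L0) / L0) * 100
Step 1: Extension = 230 - 221 = 9 mm
Step 2: Elongation = (9 / 221) * 100
Step 3: Elongation = 0.040724 * 100 = 4.0724% ≈ 4.1%

4.1%


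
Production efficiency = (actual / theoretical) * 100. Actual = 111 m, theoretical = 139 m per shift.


Formula: Efficiency% = (Actual output / Theoretical output) * 100
Efficiency% = (111 / 139) * 100
Efficiency% = 0.798561 * 100 = 79.8561% ≈ 79.9%

79.9%


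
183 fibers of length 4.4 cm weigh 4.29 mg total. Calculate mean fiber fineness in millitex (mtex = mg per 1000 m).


Formula: fineness (mtex) = mass (mg) / total length (km) = (mass_mg / total_length_m) * 1000
Step 1: Convert fiber length: 4.4 cm = 0.044 m
Step 2: Total fiber length = 183 * 0.044 = 8.052 m
Step 3: Linear density = 4.29 mg / 8.052 m = 0.5328 mg/m
Step 4: fineness = 0.5328 * 1000 = 532.8 mtex

532.8 mtex


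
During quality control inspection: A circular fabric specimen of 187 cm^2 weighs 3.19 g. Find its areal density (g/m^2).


Formula: GSM = mass_g / area_m2
Step 1: Convert area: 187 cm^2 = 187 / 10000 = 0.0187 m^2
Step 2: GSM = 3.19 g / 0.0187 m^2 = 170.6 g/m^2

170.6 g/m^2


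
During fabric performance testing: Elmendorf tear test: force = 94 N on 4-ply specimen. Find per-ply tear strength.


Formula: Per-ply strength = Total force / Number of plies
Per-ply = 94 N / 4
Per-ply = 23.5 N

23.5 N


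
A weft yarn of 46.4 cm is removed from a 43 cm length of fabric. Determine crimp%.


Formula: Crimp% = ((L_yarn - L_fabric) / L_fabric) * 100
Step 1: Extension = 46.4 - 43 = 3.4 cm
Step 2: Crimp% = (3.4 / 43) * 100
Step 3: Crimp% = 0.07907 * 100 = 7.907% ≈ 7.9%

7.9%


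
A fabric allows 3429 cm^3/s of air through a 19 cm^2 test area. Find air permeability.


Formula: Air Permeability = Airflow / Test Area
AP = 3429 cm^3/s / 19 cm^2
AP = 180.5 cm^3/s/cm^2

180.5 cm^3/s/cm^2


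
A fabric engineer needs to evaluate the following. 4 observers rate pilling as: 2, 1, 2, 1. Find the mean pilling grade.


Formula: Mean = sum / count
Sum = 2 + 1 + 2 + 1 = 6
Mean = 6 / 4 = 1.5

1.5


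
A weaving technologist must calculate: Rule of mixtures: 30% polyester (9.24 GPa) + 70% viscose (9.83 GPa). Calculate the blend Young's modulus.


Formula: Blend property = (fraction_A * property_A) + (fraction_B * property_B)
Step 1: Contribution A = 30/100 * 9.24 GPa = 2.772 GPa
Step 2: Contribution B = 70/100 * 9.83 GPa = 6.881 GPa
Step 3: Blend Young's modulus = 2.772 + 6.881 = 9.653 GPa

9.653 GPa


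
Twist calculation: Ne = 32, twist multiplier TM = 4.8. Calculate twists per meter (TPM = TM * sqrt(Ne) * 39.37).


Formula: TPM = TM * sqrt(Ne) * 39.37
Step 1: sqrt(Ne) = sqrt(32) = 5.6569
Step 2: TM * sqrt(Ne) = 4.8 * 5.6569 = 27.1531
Step 3: TPM = 27.1531 * 39.37 = 1069 twists/m

1069 twists/m


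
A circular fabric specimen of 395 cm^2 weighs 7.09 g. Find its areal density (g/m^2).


Formula: GSM = mass_g / area_m2
Step 1: Convert area: 395 cm^2 = 395 / 10000 = 0.0395 m^2
Step 2: GSM = 7.09 g / 0.0395 m^2 = 179.5 g/m^2

179.5 g/m^2


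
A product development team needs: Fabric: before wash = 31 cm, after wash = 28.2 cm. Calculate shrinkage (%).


Formula: Shrinkage% = ((L_before - L_after) / L_before) * 100
Step 1: Shrinkage = 31 - 28.2 = 2.8 cm
Step 2: Shrinkage% = (2.8 / 31) * 100
Step 3: Shrinkage% = 0.090323 * 100 = 9.0323% ≈ 9.0%

9.0%


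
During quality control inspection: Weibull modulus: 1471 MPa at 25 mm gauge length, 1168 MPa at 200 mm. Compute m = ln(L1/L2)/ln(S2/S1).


Formula: m = ln(L1/L2) / ln(S2/S1)
Step 1: ln(L1/L2) = ln(25/200) = -2.07944
Step 2: S2/S1 = 1168/1471 = 0.79402
Step 3: ln(S2/S1) = ln(0.79402) = -0.23065
Step 4: m = -2.07944 / -0.23065 = 9.02

9.02 (Weibull m)


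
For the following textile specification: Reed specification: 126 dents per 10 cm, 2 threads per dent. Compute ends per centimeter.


Formula: EPC = (dents per 10 cm * ends per dent) / 10
Step 1: Total ends per 10 cm = 126 * 2 = 252
Step 2: EPC = 252 / 10 = 25.2 ends/cm

25.2 ends/cm


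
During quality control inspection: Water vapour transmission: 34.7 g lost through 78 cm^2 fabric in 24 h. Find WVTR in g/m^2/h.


Formula: WVTR = mass_loss / (area * time)
Step 1: Convert area: 78 cm^2 = 0.0078 m^2
Step 2: WVTR = 34.7 g / (0.0078 m^2 * 24 h)
Step 3: WVTR = 34.7 / 0.1872 = 185.4 g/m^2/h

185.4 g/m^2/h


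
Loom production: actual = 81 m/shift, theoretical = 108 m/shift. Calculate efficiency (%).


Formula: Efficiency% = (Actual output / Theoretical output) * 100
Efficiency% = (81 / 108) * 100
Efficiency% = 0.75 * 100 = 75.0%

75.0%


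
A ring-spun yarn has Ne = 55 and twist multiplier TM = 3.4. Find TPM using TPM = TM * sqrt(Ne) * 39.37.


Formula: TPM = TM * sqrt(Ne) * 39.37
Step 1: sqrt(Ne) = sqrt(55) = 7.4162
Step 2: TM * sqrt(Ne) = 3.4 * 7.4162 = 25.2151
Step 3: TPM = 25.2151 * 39.37 = 993 twists/m

993 twists/m


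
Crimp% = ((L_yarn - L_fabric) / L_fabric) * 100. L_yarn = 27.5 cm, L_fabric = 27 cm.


Formula: Crimp% = ((L_yarn - L_fabric) / L_fabric) * 100
Step 1: Extension = 27.5 - 27 = 0.5 cm
Step 2: Crimp% = (0.5 / 27) * 100
Step 3: Crimp% = 0.018519 * 100 = 1.8519% ≈ 1.9%

1.9%


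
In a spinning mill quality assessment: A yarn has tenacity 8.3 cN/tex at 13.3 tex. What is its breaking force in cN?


Formula: Breaking force = Tenacity * Linear density
F = 8.3 cN/tex * 13.3 tex
F = 110.39 cN

110.39 cN


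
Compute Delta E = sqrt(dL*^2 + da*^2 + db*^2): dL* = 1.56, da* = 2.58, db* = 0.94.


Formula: Delta E = sqrt(dL*^2 + da*^2 + db*^2)
Step 1: dL*^2 = 1.56^2 = 2.4336
Step 2: da*^2 = 2.58^2 = 6.6564
Step 3: db*^2 = 0.94^2 = 0.8836
Step 4: Sum = 2.4336 + 6.6564 + 0.8836 = 9.9736
Step 5: Delta E = sqrt(9.9736) = 3.16

3.16 Delta E


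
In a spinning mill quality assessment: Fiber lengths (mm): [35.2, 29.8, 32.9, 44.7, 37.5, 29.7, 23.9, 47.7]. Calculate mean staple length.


Formula: Mean = sum of lengths / count
Sum = 35.2 + 29.8 + 32.9 + 44.7 + 37.5 + 29.7 + 23.9 + 47.7
Sum = 281.4 mm
Mean = 281.4 / 8 = 35.18 mm

35.18 mm


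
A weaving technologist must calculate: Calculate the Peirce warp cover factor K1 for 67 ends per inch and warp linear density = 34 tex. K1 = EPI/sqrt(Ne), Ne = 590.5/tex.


Formula: K1 = EPI / sqrt(Ne), with Ne = 590.5 / tex_warp
Step 1: Ne = 590.5 / 34 = 17.368
Step 2: sqrt(Ne) = sqrt(17.368) = 4.1675
Step 3: K1 = 67 / 4.1675 = 16.1

16.1


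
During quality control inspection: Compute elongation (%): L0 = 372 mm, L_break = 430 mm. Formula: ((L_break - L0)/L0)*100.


Formula: Elongation (%) = ((L_break - L0) / L0) * 100
Step 1: Extension = 430 - 372 = 58 mm
Step 2: Elongation = (58 / 372) * 100
Step 3: Elongation = 0.155914 * 100 = 15.5914% ≈ 15.6%

15.6%


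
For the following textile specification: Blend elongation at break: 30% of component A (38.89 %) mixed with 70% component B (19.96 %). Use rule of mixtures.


Formula: Blend property = (fraction_A * property_A) + (fraction_B * property_B)
Step 1: Contribution A = 30/100 * 38.89 % = 11.667 %
Step 2: Contribution B = 70/100 * 19.96 % = 13.972 %
Step 3: Blend elongation at break = 11.667 + 13.972 = 25.639 %

25.639 %


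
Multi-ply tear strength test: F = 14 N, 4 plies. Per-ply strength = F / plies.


Formula: Per-ply strength = Total force / Number of plies
Per-ply = 14 N / 4
Per-ply = 3.5 N

3.5 N


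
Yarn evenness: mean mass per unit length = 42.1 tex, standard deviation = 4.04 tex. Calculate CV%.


Formula: CV% = (standard deviation / mean) * 100
Step 1: Ratio = 4.04 / 42.1 = 0.095962
Step 2: CV% = 0.095962 * 100 = 9.5962% ≈ 9.6%

9.6%


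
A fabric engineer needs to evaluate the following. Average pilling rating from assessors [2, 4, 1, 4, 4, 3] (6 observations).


Formula: Mean = sum / count
Sum = 2 + 4 + 1 + 4 + 4 + 3 = 18
Mean = 18 / 6 = 3.0

3.0


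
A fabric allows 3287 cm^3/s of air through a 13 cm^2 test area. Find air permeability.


Formula: Air Permeability = Airflow / Test Area
AP = 3287 cm^3/s / 13 cm^2
AP = 252.8 cm^3/s/cm^2

252.8 cm^3/s/cm^2


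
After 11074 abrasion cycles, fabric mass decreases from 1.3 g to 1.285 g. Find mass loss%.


Formula: Mass loss% = ((m_before - m_after) / m_before) * 100
Step 1: Mass loss = 1.3 - 1.285 = 0.015 g
Step 2: Ratio = 0.015 / 1.3 = 0.0115385
Step 3: Mass loss% = 0.0115385 * 100 = 1.15385% ≈ 1.15%

1.15%


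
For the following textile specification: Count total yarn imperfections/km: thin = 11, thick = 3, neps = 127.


Formula: Total = thin places + thick places + neps
Total = 11 + 3 + 127
Total = 141 imperfections/km

141 imperfections/km


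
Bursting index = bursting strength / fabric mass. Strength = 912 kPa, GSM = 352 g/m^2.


Formula: Bursting Index = Bursting Strength / Fabric GSM
BI = 912 kPa / 352 g/m^2
BI = 2.591 kPa/(g/m^2)

2.591 kPa/(g/m^2)


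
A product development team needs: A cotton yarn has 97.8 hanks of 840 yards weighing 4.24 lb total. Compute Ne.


Formula: Ne = hanks / mass_lb
Substituting: Ne = 97.8 / 4.24
Ne = 23.1

23.1 Ne


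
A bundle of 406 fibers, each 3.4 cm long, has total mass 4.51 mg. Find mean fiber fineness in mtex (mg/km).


Formula: fineness (mtex) = mass (mg) / total length (km) = (mass_mg / total_length_m) * 1000
Step 1: Convert fiber length: 3.4 cm = 0.034 m
Step 2: Total fiber length = 406 * 0.034 = 13.804 m
Step 3: Linear density = 4.51 mg / 13.804 m = 0.3267 mg/m
Step 4: fineness = 0.3267 * 1000 = 326.7 mtex

326.7 mtex


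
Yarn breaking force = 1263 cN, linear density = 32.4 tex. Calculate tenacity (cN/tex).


Formula: Tenacity = Breaking force / Linear density
Tenacity = 1263 cN / 32.4 tex
Tenacity = 38.98 cN/tex

38.98 cN/tex


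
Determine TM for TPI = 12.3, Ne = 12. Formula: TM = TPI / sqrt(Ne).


Formula: TM = TPI / sqrt(Ne)
Step 1: sqrt(Ne) = sqrt(12) = 3.4641
Step 2: TM = 12.3 / 3.4641 = 3.55

3.55 TM


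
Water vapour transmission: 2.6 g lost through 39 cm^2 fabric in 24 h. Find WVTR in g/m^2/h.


Formula: WVTR = mass_loss / (area * time)
Step 1: Convert area: 39 cm^2 = 0.0039 m^2
Step 2: WVTR = 2.6 g / (0.0039 m^2 * 24 h)
Step 3: WVTR = 2.6 / 0.0936 = 27.8 g/m^2/h

27.8 g/m^2/h


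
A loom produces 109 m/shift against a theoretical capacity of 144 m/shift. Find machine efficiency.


Formula: Efficiency% = (Actual output / Theoretical output) * 100
Efficiency% = (109 / 144) * 100
Efficiency% = 0.756944 * 100 = 75.6944% ≈ 75.7%

75.7%


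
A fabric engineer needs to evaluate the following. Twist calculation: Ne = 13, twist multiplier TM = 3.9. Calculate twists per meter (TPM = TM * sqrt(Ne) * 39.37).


Formula: TPM = TM * sqrt(Ne) * 39.37
Step 1: sqrt(Ne) = sqrt(13) = 3.6056
Step 2: TM * sqrt(Ne) = 3.9 * 3.6056 = 14.0618
Step 3: TPM = 14.0618 * 39.37 = 554 twists/m

554 twists/m


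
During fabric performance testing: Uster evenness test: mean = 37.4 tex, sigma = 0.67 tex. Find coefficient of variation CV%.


Formula: CV% = (standard deviation / mean) * 100
Step 1: Ratio = 0.67 / 37.4 = 0.017914
Step 2: CV% = 0.017914 * 100 = 1.7914% ≈ 1.8%

1.8%


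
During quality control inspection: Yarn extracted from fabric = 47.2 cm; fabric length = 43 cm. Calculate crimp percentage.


Formula: Crimp% = ((L_yarn - L_fabric) / L_fabric) * 100
Step 1: Extension = 47.2 - 43 = 4.2 cm
Step 2: Crimp% = (4.2 / 43) * 100
Step 3: Crimp% = 0.097674 * 100 = 9.7674% ≈ 9.8%

9.8%


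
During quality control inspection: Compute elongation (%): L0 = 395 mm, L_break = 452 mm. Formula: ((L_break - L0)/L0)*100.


Formula: Elongation (%) = ((L_break - L0) / L0) * 100
Step 1: Extension = 452 - 395 = 57 mm
Step 2: Elongation = (57 / 395) * 100
Step 3: Elongation = 0.144304 * 100 = 14.4304% ≈ 14.4%

14.4%
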